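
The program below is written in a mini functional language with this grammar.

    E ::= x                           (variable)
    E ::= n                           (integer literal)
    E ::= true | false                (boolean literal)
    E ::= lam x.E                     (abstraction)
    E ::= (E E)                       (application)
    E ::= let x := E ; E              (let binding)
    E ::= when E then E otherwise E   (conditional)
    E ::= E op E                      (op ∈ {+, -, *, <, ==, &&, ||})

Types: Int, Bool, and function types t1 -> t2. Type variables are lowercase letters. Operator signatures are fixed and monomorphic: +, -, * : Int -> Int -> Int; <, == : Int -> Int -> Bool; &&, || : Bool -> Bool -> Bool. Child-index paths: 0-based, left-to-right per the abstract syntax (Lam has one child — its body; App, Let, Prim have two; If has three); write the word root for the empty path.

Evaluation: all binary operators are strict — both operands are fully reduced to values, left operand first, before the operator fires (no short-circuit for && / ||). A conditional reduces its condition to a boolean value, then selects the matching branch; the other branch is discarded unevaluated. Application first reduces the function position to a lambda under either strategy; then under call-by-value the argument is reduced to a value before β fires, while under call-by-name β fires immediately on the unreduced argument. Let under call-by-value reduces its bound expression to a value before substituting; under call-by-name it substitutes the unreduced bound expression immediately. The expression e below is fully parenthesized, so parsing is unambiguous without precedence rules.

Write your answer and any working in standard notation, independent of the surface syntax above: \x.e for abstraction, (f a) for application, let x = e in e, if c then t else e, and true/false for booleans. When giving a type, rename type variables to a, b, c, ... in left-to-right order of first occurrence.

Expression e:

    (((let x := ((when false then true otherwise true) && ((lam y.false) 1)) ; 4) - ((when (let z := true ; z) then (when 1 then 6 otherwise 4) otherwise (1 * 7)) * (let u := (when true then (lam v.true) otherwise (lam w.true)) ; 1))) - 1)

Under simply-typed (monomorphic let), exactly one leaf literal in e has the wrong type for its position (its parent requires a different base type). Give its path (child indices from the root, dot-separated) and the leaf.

Answer: 0.1.0.1.0 : 1

Derivation:
  unify Bool ~ Bool
  unify Bool ~ Bool
  unify Bool ~ Bool
\y._ : a -> Bool
  unify a -> Bool ~ Int -> b
  unify a ~ Int
  unify Bool ~ b
_ _ : Bool
  unify Bool ~ Bool
let x : Bool
  unify Int ~ Int
let z : Bool
z : Bool
  unify Bool ~ Bool
  unify Int ~ Bool
  FAIL: mismatch Int ~ Bool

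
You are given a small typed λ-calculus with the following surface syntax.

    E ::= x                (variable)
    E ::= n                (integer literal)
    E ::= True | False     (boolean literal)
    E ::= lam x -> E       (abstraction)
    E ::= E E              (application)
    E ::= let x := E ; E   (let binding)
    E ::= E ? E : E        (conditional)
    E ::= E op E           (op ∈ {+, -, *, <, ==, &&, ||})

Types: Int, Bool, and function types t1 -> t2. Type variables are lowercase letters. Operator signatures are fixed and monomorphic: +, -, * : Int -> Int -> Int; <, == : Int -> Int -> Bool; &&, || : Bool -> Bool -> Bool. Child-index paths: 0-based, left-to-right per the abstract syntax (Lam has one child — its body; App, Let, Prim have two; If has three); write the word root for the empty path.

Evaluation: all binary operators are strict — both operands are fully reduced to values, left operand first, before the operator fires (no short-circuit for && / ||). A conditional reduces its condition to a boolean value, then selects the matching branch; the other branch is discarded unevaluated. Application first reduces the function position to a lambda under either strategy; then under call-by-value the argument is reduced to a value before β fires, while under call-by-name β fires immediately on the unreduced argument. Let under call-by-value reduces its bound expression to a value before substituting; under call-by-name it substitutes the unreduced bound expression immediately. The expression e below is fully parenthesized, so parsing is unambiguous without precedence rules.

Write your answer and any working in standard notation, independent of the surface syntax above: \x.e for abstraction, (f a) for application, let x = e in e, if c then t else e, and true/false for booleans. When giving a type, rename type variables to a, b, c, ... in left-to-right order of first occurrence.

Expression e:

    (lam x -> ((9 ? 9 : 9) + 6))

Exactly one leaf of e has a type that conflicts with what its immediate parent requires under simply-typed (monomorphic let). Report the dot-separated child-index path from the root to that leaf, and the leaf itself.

Derivation:
  unify Int ~ Bool
  FAIL: mismatch Int ~ Bool

Answer: 0.0.0 : 9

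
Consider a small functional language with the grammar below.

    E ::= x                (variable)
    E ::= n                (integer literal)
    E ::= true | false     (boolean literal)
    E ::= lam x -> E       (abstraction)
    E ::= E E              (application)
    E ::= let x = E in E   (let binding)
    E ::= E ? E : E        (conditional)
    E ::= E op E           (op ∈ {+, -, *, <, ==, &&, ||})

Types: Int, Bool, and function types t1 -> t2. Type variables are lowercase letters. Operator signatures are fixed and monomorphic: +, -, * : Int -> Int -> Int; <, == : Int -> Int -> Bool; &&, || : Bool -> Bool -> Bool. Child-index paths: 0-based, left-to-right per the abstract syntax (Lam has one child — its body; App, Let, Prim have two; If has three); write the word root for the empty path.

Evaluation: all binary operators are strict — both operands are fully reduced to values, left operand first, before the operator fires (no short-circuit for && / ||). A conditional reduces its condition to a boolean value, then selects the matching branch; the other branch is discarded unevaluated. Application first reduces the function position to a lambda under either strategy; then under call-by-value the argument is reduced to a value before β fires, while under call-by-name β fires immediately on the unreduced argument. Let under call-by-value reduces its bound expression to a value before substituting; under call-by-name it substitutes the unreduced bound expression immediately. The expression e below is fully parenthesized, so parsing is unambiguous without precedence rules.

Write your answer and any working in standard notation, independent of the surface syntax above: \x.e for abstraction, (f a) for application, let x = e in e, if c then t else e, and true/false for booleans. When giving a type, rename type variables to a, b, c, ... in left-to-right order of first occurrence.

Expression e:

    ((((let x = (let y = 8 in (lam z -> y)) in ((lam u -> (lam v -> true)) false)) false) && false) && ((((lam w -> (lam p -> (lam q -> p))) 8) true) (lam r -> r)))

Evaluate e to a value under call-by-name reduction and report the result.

Trace:
step 0: ((((let x = (let y = 8 in (\z.y)) in ((\u.(\v.true)) false)) false) && false) && ((((\w.(\p.(\q.p))) 8) true) (\r.r)))
step 1: [let@0.0.0] (((((\u.(\v.true)) false) false) && false) && ((((\w.(\p.(\q.p))) 8) true) (\r.r)))
step 2: [beta@0.0.0] ((((\v.true) false) && false) && ((((\w.(\p.(\q.p))) 8) true) (\r.r)))
step 3: [beta@0.0] ((true && false) && ((((\w.(\p.(\q.p))) 8) true) (\r.r)))
step 4: [delta@0] (false && ((((\w.(\p.(\q.p))) 8) true) (\r.r)))
step 5: [beta@1.0.0] (false && (((\p.(\q.p)) true) (\r.r)))
step 6: [beta@1.0] (false && ((\q.true) (\r.r)))
step 7: [beta@1] (false && true)
step 8: [delta@root] false

Answer: false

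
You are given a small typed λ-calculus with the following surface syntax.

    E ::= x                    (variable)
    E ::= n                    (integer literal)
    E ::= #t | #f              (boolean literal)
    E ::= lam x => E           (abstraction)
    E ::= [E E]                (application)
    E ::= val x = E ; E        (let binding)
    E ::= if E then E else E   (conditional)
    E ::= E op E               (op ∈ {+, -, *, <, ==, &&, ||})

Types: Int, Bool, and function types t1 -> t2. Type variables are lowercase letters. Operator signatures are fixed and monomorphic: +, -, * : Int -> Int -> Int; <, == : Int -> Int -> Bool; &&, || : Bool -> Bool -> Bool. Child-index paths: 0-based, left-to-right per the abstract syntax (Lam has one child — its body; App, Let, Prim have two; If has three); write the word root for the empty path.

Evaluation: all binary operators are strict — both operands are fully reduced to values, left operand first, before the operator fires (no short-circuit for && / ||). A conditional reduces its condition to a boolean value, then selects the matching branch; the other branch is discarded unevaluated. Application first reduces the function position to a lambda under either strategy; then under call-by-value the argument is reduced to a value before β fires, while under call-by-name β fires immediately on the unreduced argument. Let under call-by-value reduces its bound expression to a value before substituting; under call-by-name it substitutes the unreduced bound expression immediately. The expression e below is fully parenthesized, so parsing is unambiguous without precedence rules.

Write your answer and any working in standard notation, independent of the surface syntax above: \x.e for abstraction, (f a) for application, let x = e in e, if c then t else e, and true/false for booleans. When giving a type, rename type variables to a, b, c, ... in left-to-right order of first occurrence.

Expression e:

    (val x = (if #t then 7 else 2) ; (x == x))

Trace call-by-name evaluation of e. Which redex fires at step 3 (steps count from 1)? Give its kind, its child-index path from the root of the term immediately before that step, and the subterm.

Answer: if at 1 : (if true then 7 else 2)

Derivation:
step 0: (let x = (if true then 7 else 2) in (x == x))
step 1: [let@root] ((if true then 7 else 2) == (if true then 7 else 2))
step 2: [if@0] (7 == (if true then 7 else 2))
step 3: [if@1] (7 == 7)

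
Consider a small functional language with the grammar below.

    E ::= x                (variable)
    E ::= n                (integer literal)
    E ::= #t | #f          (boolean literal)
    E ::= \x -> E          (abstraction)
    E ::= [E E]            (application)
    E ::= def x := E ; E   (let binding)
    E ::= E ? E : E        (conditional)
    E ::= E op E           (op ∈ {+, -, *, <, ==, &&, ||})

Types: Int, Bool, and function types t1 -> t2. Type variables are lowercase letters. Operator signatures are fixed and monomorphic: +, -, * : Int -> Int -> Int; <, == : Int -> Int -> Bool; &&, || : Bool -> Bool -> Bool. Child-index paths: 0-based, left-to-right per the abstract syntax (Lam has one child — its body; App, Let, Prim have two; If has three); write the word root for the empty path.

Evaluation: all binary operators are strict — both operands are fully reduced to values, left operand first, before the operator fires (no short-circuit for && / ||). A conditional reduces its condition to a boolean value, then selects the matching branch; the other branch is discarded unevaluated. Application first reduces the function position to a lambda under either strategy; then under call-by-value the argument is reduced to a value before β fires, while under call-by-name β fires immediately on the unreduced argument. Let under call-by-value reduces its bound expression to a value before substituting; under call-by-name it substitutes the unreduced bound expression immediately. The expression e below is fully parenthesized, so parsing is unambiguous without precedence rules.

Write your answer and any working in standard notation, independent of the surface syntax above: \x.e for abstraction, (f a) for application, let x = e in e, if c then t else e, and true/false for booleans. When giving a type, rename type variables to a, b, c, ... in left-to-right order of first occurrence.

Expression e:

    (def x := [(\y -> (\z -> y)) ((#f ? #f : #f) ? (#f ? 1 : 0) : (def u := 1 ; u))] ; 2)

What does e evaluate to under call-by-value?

Answer: 2

Derivation:
step 0: (let x = ((\y.(\z.y)) (if (if false then false else false) then (if false then 1 else 0) else (let u = 1 in u))) in 2)
step 1: [if@0.1.0] (let x = ((\y.(\z.y)) (if false then (if false then 1 else 0) else (let u = 1 in u))) in 2)
step 2: [if@0.1] (let x = ((\y.(\z.y)) (let u = 1 in u)) in 2)
step 3: [let@0.1] (let x = ((\y.(\z.y)) 1) in 2)
step 4: [beta@0] (let x = (\z.1) in 2)
step 5: [let@root] 2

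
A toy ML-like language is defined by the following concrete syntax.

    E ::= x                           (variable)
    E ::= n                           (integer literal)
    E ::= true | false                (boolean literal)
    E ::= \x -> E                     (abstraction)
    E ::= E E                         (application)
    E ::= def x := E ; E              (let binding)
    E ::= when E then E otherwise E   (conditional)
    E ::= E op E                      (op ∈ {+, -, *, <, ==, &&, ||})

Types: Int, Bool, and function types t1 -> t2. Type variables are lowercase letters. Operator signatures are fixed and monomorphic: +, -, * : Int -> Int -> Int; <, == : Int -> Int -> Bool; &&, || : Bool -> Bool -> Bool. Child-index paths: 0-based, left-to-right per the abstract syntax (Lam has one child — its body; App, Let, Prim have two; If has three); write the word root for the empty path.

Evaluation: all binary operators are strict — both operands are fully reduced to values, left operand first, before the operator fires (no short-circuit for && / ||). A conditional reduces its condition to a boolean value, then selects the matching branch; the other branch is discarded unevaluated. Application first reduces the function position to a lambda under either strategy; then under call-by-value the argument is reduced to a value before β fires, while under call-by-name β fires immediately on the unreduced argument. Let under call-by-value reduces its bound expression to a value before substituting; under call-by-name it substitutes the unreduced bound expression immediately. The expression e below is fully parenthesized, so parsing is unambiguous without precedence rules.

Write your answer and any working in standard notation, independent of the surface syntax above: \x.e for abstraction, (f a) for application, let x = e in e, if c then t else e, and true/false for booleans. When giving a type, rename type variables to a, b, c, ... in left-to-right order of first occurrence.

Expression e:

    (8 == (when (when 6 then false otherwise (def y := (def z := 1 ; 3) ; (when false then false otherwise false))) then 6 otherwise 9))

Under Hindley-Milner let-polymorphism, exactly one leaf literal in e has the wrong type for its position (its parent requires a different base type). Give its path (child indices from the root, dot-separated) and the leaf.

Answer: 1.0.0 : 6

Working:
  unify Int ~ Int
  unify Int ~ Bool
  FAIL: mismatch Int ~ Bool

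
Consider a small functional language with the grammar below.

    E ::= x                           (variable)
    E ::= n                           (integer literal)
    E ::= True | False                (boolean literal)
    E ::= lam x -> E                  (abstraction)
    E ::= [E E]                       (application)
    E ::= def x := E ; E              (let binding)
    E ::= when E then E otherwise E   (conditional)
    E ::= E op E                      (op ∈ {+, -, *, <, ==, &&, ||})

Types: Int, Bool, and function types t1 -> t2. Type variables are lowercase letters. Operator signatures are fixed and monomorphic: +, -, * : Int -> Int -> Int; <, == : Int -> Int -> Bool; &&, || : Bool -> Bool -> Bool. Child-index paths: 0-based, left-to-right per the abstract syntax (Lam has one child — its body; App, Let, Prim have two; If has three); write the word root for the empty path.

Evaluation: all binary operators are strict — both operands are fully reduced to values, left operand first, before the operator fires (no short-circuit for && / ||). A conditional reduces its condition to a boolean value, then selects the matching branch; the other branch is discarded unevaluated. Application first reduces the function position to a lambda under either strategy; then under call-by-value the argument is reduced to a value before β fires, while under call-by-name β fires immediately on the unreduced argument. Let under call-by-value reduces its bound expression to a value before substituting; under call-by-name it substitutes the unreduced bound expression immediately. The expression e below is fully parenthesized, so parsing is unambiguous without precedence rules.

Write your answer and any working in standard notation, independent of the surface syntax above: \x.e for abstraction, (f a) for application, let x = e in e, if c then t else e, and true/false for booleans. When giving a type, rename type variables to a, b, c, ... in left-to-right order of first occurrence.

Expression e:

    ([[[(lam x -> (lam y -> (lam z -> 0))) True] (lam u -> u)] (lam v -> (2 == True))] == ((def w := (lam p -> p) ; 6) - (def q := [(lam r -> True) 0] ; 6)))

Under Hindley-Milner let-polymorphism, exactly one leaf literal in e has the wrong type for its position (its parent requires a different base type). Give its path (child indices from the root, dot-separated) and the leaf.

Derivation:
\z._ : c -> Int
\y._ : b -> c -> Int
\x._ : a -> b -> c -> Int
  unify a -> b -> c -> Int ~ Bool -> d
  unify a ~ Bool
  unify b -> c -> Int ~ d
_ _ : b -> c -> Int
u : e
\u._ : e -> e
  unify b -> c -> Int ~ (e -> e) -> f
  unify b ~ e -> e
  unify c -> Int ~ f
_ _ : c -> Int
  unify Int ~ Int
  unify Bool ~ Int
  FAIL: mismatch Bool ~ Int

Answer: 0.1.0.1 : true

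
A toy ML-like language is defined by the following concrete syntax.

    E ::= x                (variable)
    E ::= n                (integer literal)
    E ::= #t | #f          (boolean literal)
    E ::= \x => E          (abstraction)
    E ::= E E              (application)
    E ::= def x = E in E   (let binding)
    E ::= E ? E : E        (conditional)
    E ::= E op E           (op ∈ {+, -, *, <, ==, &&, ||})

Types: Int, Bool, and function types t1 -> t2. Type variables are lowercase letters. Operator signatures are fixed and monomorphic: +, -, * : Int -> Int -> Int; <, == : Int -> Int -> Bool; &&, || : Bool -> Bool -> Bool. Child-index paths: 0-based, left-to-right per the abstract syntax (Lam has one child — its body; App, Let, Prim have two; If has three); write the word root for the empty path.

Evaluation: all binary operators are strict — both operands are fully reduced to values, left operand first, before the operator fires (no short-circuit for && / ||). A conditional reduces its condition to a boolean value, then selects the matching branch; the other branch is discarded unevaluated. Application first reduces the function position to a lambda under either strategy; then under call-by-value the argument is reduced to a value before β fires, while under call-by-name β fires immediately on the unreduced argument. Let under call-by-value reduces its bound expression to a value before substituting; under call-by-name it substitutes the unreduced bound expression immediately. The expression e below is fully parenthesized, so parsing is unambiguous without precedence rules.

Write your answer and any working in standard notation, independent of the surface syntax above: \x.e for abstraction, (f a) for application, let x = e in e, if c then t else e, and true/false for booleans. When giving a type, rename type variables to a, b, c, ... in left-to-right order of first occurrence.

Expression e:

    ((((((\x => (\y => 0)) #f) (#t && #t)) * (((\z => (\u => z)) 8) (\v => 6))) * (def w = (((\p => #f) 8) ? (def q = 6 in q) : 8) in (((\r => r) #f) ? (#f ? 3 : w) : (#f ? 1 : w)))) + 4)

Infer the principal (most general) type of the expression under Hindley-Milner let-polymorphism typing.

Answer: Int

Trace:
\y._ : b -> Int
\x._ : a -> b -> Int
  unify a -> b -> Int ~ Bool -> c
  unify a ~ Bool
  unify b -> Int ~ c
_ _ : b -> Int
  unify Bool ~ Bool
  unify Bool ~ Bool
  unify b -> Int ~ Bool -> d
  unify b ~ Bool
  unify Int ~ d
_ _ : Int
  unify Int ~ Int
z : e
\u._ : f -> e
\z._ : e -> f -> e
  unify e -> f -> e ~ Int -> g
  unify e ~ Int
  unify f -> Int ~ g
_ _ : f -> Int
\v._ : h -> Int
  unify f -> Int ~ (h -> Int) -> i
  unify f ~ h -> Int
  unify Int ~ i
_ _ : Int
  unify Int ~ Int
  unify Int ~ Int
\p._ : j -> Bool
  unify j -> Bool ~ Int -> k
  unify j ~ Int
  unify Bool ~ k
_ _ : Bool
  unify Bool ~ Bool
let q : Int
q : Int
  unify Int ~ Int
let w : Int
r : l
\r._ : l -> l
  unify l -> l ~ Bool -> m
  unify l ~ Bool
  unify Bool ~ m
_ _ : Bool
  unify Bool ~ Bool
  unify Bool ~ Bool
w : Int
  unify Int ~ Int
  unify Bool ~ Bool
w : Int
  unify Int ~ Int
  unify Int ~ Int
  unify Int ~ Int
  unify Int ~ Int
  unify Int ~ Int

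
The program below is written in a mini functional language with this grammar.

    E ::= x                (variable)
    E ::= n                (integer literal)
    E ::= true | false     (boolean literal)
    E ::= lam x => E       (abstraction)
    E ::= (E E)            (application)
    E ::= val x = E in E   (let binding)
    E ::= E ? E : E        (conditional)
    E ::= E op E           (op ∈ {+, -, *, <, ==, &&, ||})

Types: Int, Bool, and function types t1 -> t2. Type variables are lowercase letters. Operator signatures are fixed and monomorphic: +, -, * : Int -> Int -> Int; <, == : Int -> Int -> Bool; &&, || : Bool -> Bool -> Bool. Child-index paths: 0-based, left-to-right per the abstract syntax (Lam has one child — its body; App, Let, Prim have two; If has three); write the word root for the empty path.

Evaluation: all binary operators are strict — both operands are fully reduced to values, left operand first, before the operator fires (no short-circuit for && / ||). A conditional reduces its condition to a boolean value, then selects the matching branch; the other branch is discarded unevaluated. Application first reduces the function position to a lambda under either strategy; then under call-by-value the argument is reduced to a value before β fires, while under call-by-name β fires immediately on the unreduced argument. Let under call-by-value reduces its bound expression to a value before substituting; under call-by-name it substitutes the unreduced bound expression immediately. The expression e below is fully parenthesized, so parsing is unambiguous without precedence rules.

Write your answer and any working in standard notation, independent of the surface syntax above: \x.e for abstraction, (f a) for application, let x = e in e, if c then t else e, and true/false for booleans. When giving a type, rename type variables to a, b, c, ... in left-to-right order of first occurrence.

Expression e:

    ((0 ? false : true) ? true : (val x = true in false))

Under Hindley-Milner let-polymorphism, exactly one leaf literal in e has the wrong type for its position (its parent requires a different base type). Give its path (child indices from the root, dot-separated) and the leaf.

Answer: 0.0 : 0

Derivation:
  unify Int ~ Bool
  FAIL: mismatch Int ~ Bool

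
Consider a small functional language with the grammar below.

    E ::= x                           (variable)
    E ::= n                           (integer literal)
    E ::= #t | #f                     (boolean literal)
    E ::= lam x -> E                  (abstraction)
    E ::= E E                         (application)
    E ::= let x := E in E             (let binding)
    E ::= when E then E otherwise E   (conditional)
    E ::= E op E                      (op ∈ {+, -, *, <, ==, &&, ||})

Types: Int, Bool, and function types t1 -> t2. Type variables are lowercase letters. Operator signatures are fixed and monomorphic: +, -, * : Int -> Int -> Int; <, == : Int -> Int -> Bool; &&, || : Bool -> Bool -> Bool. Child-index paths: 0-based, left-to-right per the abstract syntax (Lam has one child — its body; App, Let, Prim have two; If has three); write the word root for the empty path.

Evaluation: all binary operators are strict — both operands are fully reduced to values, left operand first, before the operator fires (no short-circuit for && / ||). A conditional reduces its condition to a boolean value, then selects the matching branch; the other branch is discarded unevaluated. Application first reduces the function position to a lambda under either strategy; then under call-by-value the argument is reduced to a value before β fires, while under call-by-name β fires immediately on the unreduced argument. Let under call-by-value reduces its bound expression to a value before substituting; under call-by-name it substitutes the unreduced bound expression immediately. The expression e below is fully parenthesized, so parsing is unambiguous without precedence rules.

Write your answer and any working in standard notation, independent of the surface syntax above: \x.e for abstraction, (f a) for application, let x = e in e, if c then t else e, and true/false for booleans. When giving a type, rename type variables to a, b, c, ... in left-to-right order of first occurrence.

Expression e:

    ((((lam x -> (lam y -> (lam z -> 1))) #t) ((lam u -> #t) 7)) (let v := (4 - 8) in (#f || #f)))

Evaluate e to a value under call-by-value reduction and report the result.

Working:
step 0: ((((\x.(\y.(\z.1))) true) ((\u.true) 7)) (let v = (4 - 8) in (false || false)))
step 1: [beta@0.0] (((\y.(\z.1)) ((\u.true) 7)) (let v = (4 - 8) in (false || false)))
step 2: [beta@0.1] (((\y.(\z.1)) true) (let v = (4 - 8) in (false || false)))
step 3: [beta@0] ((\z.1) (let v = (4 - 8) in (false || false)))
step 4: [delta@1.0] ((\z.1) (let v = -4 in (false || false)))
step 5: [let@1] ((\z.1) (false || false))
step 6: [delta@1] ((\z.1) false)
step 7: [beta@root] 1

Answer: 1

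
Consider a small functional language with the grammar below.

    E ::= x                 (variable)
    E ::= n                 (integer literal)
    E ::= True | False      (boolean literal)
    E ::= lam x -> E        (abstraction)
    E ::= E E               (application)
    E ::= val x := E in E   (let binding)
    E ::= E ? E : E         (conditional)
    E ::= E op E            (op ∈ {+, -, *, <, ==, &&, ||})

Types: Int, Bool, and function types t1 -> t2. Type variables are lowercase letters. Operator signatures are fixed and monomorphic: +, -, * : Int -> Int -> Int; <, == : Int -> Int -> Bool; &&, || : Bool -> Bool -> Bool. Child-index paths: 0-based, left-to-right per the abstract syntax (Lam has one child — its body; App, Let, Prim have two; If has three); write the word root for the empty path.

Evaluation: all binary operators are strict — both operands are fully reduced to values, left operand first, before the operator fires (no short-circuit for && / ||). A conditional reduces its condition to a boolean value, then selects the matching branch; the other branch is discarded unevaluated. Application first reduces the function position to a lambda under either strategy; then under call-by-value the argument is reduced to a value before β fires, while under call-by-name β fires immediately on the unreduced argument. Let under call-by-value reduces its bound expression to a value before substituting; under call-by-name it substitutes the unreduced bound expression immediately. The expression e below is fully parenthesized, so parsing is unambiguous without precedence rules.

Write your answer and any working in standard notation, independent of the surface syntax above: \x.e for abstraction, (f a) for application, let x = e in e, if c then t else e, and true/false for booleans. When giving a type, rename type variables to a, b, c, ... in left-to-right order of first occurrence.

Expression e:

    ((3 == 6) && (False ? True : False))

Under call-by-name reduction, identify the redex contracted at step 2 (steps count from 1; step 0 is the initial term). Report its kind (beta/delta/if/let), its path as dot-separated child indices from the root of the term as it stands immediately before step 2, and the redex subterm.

Working:
step 0: ((3 == 6) && (if false then true else false))
step 1: [delta@0] (false && (if false then true else false))
step 2: [if@1] (false && false)

Answer: if at 1 : (if false then true else false)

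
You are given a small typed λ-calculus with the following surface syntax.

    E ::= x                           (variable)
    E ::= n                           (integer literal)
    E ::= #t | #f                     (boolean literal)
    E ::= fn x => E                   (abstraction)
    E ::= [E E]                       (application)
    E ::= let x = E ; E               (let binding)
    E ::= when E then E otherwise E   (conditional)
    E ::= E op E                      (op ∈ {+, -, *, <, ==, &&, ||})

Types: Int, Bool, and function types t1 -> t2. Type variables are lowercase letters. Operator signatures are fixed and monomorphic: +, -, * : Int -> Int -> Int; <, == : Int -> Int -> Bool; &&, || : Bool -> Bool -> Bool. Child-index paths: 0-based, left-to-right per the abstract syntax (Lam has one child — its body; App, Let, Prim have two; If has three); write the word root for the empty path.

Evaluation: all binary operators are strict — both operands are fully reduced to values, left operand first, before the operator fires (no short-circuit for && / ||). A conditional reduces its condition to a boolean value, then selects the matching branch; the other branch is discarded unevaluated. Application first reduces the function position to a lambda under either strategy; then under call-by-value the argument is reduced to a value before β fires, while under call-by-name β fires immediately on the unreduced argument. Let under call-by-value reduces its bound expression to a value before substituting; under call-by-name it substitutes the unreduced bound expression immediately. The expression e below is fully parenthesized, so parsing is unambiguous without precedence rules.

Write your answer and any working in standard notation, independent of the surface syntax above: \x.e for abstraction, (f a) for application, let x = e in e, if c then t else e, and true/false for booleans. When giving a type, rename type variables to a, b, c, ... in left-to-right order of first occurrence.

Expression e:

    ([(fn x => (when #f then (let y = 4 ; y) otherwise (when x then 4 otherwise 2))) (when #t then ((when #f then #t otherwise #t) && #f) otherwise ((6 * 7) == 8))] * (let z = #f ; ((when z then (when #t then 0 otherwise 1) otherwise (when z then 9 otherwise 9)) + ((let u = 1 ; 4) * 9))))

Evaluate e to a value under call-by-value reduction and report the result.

Answer: 90

Trace:
step 0: (((\x.(if false then (let y = 4 in y) else (if x then 4 else 2))) (if true then ((if false then true else true) && false) else ((6 * 7) == 8))) * (let z = false in ((if z then (if true then 0 else 1) else (if z then 9 else 9)) + ((let u = 1 in 4) * 9))))
step 1: [if@0.1] (((\x.(if false then (let y = 4 in y) else (if x then 4 else 2))) ((if false then true else true) && false)) * (let z = false in ((if z then (if true then 0 else 1) else (if z then 9 else 9)) + ((let u = 1 in 4) * 9))))
step 2: [if@0.1.0] (((\x.(if false then (let y = 4 in y) else (if x then 4 else 2))) (true && false)) * (let z = false in ((if z then (if true then 0 else 1) else (if z then 9 else 9)) + ((let u = 1 in 4) * 9))))
step 3: [delta@0.1] (((\x.(if false then (let y = 4 in y) else (if x then 4 else 2))) false) * (let z = false in ((if z then (if true then 0 else 1) else (if z then 9 else 9)) + ((let u = 1 in 4) * 9))))
step 4: [beta@0] ((if false then (let y = 4 in y) else (if false then 4 else 2)) * (let z = false in ((if z then (if true then 0 else 1) else (if z then 9 else 9)) + ((let u = 1 in 4) * 9))))
step 5: [if@0] ((if false then 4 else 2) * (let z = false in ((if z then (if true then 0 else 1) else (if z then 9 else 9)) + ((let u = 1 in 4) * 9))))
step 6: [if@0] (2 * (let z = false in ((if z then (if true then 0 else 1) else (if z then 9 else 9)) + ((let u = 1 in 4) * 9))))
step 7: [let@1] (2 * ((if false then (if true then 0 else 1) else (if false then 9 else 9)) + ((let u = 1 in 4) * 9)))
step 8: [if@1.0] (2 * ((if false then 9 else 9) + ((let u = 1 in 4) * 9)))
step 9: [if@1.0] (2 * (9 + ((let u = 1 in 4) * 9)))
step 10: [let@1.1.0] (2 * (9 + (4 * 9)))
step 11: [delta@1.1] (2 * (9 + 36))
step 12: [delta@1] (2 * 45)
step 13: [delta@root] 90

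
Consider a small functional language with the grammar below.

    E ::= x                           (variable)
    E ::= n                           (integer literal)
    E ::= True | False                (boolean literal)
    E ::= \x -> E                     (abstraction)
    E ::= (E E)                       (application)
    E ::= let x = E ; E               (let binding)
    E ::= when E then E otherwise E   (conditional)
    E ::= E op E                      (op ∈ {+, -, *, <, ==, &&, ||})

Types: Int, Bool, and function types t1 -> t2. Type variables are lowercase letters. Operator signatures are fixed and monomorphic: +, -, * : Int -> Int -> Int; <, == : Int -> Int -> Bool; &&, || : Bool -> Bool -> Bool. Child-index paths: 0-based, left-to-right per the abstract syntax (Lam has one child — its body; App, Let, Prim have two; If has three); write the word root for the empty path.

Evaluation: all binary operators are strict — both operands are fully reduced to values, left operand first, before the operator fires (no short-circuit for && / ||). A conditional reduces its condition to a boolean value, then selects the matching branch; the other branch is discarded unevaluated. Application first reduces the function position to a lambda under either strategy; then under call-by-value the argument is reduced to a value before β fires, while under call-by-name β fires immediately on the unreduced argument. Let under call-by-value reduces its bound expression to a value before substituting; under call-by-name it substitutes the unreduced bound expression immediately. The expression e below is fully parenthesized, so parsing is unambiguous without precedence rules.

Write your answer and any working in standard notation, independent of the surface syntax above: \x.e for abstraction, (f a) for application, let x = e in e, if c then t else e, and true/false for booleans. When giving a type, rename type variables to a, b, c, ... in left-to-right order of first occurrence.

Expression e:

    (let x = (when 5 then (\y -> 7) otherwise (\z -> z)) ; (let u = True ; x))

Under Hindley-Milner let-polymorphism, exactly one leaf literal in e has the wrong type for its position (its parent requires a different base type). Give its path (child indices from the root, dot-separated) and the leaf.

Answer: 0.0 : 5

Trace:
  unify Int ~ Bool
  FAIL: mismatch Int ~ Bool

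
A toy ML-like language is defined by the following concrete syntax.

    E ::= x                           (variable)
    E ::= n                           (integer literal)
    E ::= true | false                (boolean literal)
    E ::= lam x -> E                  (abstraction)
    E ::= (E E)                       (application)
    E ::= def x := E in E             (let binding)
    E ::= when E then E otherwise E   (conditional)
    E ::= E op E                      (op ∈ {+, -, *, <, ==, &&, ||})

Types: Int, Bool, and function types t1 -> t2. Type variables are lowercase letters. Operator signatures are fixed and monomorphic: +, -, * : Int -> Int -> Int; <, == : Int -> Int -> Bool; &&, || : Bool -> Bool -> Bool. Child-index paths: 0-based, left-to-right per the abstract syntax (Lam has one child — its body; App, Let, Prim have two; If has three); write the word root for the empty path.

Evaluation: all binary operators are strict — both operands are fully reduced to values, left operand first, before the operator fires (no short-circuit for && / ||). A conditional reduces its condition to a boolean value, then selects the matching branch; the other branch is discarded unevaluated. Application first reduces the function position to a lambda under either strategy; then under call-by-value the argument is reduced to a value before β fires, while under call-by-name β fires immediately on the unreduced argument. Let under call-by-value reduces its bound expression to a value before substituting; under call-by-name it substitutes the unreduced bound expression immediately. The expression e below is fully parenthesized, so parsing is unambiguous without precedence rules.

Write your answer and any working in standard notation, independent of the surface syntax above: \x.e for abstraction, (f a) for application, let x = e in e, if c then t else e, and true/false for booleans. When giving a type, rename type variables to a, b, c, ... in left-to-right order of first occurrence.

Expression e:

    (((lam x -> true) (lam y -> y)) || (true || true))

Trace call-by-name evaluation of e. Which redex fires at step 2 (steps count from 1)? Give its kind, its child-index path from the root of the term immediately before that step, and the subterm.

Answer: delta at 1 : (true || true)

Derivation:
step 0: (((\x.true) (\y.y)) || (true || true))
step 1: [beta@0] (true || (true || true))
step 2: [delta@1] (true || true)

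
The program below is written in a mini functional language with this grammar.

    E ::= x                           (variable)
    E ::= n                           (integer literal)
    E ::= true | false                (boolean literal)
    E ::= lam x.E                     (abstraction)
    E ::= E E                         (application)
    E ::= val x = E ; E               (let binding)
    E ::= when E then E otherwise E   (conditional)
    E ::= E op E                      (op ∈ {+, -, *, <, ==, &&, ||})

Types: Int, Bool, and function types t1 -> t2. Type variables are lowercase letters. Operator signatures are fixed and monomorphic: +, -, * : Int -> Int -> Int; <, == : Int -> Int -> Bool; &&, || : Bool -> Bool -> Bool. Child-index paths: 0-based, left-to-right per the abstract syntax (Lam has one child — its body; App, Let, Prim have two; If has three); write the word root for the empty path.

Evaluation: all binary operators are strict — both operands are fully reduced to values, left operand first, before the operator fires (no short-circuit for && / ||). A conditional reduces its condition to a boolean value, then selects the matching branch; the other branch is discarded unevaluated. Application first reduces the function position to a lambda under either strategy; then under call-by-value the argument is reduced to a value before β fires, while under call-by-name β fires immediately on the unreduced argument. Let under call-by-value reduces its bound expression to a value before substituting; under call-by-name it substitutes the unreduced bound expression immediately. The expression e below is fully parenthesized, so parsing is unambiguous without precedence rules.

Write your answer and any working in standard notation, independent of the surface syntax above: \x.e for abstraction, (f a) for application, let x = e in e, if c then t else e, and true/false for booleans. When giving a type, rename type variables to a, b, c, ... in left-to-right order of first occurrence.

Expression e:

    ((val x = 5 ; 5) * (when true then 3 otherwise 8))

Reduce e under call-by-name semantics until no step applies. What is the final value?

Answer: 15

Working:
step 0: ((let x = 5 in 5) * (if true then 3 else 8))
step 1: [let@0] (5 * (if true then 3 else 8))
step 2: [if@1] (5 * 3)
step 3: [delta@root] 15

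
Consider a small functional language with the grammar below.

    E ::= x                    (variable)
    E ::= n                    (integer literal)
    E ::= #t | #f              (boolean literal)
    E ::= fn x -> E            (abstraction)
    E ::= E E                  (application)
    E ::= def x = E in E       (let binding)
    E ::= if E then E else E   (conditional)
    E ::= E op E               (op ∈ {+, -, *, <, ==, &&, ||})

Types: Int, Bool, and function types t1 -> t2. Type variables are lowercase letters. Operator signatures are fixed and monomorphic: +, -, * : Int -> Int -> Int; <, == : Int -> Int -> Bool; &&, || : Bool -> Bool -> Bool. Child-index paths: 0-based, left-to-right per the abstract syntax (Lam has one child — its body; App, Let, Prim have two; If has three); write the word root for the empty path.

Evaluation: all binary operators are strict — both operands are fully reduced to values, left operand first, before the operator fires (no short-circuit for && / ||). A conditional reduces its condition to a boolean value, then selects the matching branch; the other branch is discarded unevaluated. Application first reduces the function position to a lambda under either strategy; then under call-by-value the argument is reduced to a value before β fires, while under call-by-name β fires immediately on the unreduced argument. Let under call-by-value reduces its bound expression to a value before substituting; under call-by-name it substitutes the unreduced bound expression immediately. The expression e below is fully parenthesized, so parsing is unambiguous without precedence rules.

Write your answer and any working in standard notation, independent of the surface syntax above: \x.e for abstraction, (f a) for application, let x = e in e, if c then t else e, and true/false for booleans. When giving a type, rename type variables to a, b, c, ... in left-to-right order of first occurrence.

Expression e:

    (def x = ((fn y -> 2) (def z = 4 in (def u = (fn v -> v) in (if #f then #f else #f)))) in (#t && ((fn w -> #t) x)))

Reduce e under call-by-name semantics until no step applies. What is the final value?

Answer: true

Trace:
step 0: (let x = ((\y.2) (let z = 4 in (let u = (\v.v) in (if false then false else false)))) in (true && ((\w.true) x)))
step 1: [let@root] (true && ((\w.true) ((\y.2) (let z = 4 in (let u = (\v.v) in (if false then false else false))))))
step 2: [beta@1] (true && true)
step 3: [delta@root] true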